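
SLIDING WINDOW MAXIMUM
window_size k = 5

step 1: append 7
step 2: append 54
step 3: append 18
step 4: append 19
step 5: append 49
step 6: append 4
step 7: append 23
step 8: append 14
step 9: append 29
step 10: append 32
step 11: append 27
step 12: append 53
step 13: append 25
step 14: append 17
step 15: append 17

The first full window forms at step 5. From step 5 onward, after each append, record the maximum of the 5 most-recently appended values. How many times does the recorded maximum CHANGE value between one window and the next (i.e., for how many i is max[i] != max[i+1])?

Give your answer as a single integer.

Answer: 3

Derivation:
step 1: append 7 -> window=[7] (not full yet)
step 2: append 54 -> window=[7, 54] (not full yet)
step 3: append 18 -> window=[7, 54, 18] (not full yet)
step 4: append 19 -> window=[7, 54, 18, 19] (not full yet)
step 5: append 49 -> window=[7, 54, 18, 19, 49] -> max=54
step 6: append 4 -> window=[54, 18, 19, 49, 4] -> max=54
step 7: append 23 -> window=[18, 19, 49, 4, 23] -> max=49
step 8: append 14 -> window=[19, 49, 4, 23, 14] -> max=49
step 9: append 29 -> window=[49, 4, 23, 14, 29] -> max=49
step 10: append 32 -> window=[4, 23, 14, 29, 32] -> max=32
step 11: append 27 -> window=[23, 14, 29, 32, 27] -> max=32
step 12: append 53 -> window=[14, 29, 32, 27, 53] -> max=53
step 13: append 25 -> window=[29, 32, 27, 53, 25] -> max=53
step 14: append 17 -> window=[32, 27, 53, 25, 17] -> max=53
step 15: append 17 -> window=[27, 53, 25, 17, 17] -> max=53
Recorded maximums: 54 54 49 49 49 32 32 53 53 53 53
Changes between consecutive maximums: 3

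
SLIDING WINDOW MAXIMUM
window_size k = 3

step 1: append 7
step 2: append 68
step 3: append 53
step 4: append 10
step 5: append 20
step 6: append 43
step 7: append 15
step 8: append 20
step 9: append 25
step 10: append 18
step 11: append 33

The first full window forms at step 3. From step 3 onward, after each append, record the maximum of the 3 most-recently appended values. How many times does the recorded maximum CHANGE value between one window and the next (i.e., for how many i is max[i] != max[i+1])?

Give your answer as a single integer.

step 1: append 7 -> window=[7] (not full yet)
step 2: append 68 -> window=[7, 68] (not full yet)
step 3: append 53 -> window=[7, 68, 53] -> max=68
step 4: append 10 -> window=[68, 53, 10] -> max=68
step 5: append 20 -> window=[53, 10, 20] -> max=53
step 6: append 43 -> window=[10, 20, 43] -> max=43
step 7: append 15 -> window=[20, 43, 15] -> max=43
step 8: append 20 -> window=[43, 15, 20] -> max=43
step 9: append 25 -> window=[15, 20, 25] -> max=25
step 10: append 18 -> window=[20, 25, 18] -> max=25
step 11: append 33 -> window=[25, 18, 33] -> max=33
Recorded maximums: 68 68 53 43 43 43 25 25 33
Changes between consecutive maximums: 4

Answer: 4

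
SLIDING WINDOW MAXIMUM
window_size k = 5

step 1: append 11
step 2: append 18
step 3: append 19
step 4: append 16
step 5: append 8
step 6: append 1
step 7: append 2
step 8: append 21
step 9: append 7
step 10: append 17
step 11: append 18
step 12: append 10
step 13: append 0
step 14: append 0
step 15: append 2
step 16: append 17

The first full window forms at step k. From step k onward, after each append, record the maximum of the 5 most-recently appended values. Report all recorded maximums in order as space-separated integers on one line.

Answer: 19 19 19 21 21 21 21 21 18 18 18 17

Derivation:
step 1: append 11 -> window=[11] (not full yet)
step 2: append 18 -> window=[11, 18] (not full yet)
step 3: append 19 -> window=[11, 18, 19] (not full yet)
step 4: append 16 -> window=[11, 18, 19, 16] (not full yet)
step 5: append 8 -> window=[11, 18, 19, 16, 8] -> max=19
step 6: append 1 -> window=[18, 19, 16, 8, 1] -> max=19
step 7: append 2 -> window=[19, 16, 8, 1, 2] -> max=19
step 8: append 21 -> window=[16, 8, 1, 2, 21] -> max=21
step 9: append 7 -> window=[8, 1, 2, 21, 7] -> max=21
step 10: append 17 -> window=[1, 2, 21, 7, 17] -> max=21
step 11: append 18 -> window=[2, 21, 7, 17, 18] -> max=21
step 12: append 10 -> window=[21, 7, 17, 18, 10] -> max=21
step 13: append 0 -> window=[7, 17, 18, 10, 0] -> max=18
step 14: append 0 -> window=[17, 18, 10, 0, 0] -> max=18
step 15: append 2 -> window=[18, 10, 0, 0, 2] -> max=18
step 16: append 17 -> window=[10, 0, 0, 2, 17] -> max=17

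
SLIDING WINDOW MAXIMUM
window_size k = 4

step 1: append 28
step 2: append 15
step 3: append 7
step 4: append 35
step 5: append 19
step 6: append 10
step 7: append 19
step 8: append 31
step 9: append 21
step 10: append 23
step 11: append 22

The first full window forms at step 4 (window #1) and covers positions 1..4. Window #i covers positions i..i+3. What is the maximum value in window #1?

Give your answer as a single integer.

step 1: append 28 -> window=[28] (not full yet)
step 2: append 15 -> window=[28, 15] (not full yet)
step 3: append 7 -> window=[28, 15, 7] (not full yet)
step 4: append 35 -> window=[28, 15, 7, 35] -> max=35
Window #1 max = 35

Answer: 35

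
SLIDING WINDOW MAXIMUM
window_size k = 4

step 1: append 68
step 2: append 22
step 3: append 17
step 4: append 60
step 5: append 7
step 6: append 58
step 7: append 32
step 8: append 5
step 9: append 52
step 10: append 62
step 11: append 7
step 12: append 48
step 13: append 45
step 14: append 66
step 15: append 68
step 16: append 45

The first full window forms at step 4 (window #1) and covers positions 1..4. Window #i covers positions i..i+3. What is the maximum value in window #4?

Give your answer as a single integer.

step 1: append 68 -> window=[68] (not full yet)
step 2: append 22 -> window=[68, 22] (not full yet)
step 3: append 17 -> window=[68, 22, 17] (not full yet)
step 4: append 60 -> window=[68, 22, 17, 60] -> max=68
step 5: append 7 -> window=[22, 17, 60, 7] -> max=60
step 6: append 58 -> window=[17, 60, 7, 58] -> max=60
step 7: append 32 -> window=[60, 7, 58, 32] -> max=60
Window #4 max = 60

Answer: 60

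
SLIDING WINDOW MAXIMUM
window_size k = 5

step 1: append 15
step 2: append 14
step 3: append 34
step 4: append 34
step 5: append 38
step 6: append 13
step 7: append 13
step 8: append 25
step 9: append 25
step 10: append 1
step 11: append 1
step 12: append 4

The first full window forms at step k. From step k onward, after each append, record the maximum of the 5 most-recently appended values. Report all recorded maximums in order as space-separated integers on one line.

step 1: append 15 -> window=[15] (not full yet)
step 2: append 14 -> window=[15, 14] (not full yet)
step 3: append 34 -> window=[15, 14, 34] (not full yet)
step 4: append 34 -> window=[15, 14, 34, 34] (not full yet)
step 5: append 38 -> window=[15, 14, 34, 34, 38] -> max=38
step 6: append 13 -> window=[14, 34, 34, 38, 13] -> max=38
step 7: append 13 -> window=[34, 34, 38, 13, 13] -> max=38
step 8: append 25 -> window=[34, 38, 13, 13, 25] -> max=38
step 9: append 25 -> window=[38, 13, 13, 25, 25] -> max=38
step 10: append 1 -> window=[13, 13, 25, 25, 1] -> max=25
step 11: append 1 -> window=[13, 25, 25, 1, 1] -> max=25
step 12: append 4 -> window=[25, 25, 1, 1, 4] -> max=25

Answer: 38 38 38 38 38 25 25 25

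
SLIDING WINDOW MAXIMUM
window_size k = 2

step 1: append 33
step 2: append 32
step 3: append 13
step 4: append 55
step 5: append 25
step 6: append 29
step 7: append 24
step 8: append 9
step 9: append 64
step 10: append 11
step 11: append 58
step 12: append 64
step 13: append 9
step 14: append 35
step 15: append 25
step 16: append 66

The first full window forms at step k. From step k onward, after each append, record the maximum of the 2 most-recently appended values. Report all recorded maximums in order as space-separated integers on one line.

step 1: append 33 -> window=[33] (not full yet)
step 2: append 32 -> window=[33, 32] -> max=33
step 3: append 13 -> window=[32, 13] -> max=32
step 4: append 55 -> window=[13, 55] -> max=55
step 5: append 25 -> window=[55, 25] -> max=55
step 6: append 29 -> window=[25, 29] -> max=29
step 7: append 24 -> window=[29, 24] -> max=29
step 8: append 9 -> window=[24, 9] -> max=24
step 9: append 64 -> window=[9, 64] -> max=64
step 10: append 11 -> window=[64, 11] -> max=64
step 11: append 58 -> window=[11, 58] -> max=58
step 12: append 64 -> window=[58, 64] -> max=64
step 13: append 9 -> window=[64, 9] -> max=64
step 14: append 35 -> window=[9, 35] -> max=35
step 15: append 25 -> window=[35, 25] -> max=35
step 16: append 66 -> window=[25, 66] -> max=66

Answer: 33 32 55 55 29 29 24 64 64 58 64 64 35 35 66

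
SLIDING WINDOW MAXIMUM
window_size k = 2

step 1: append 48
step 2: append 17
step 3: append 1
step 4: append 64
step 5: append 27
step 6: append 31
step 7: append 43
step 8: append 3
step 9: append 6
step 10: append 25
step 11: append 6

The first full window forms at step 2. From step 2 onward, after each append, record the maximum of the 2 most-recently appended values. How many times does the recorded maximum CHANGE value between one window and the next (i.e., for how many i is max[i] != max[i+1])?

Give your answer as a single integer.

step 1: append 48 -> window=[48] (not full yet)
step 2: append 17 -> window=[48, 17] -> max=48
step 3: append 1 -> window=[17, 1] -> max=17
step 4: append 64 -> window=[1, 64] -> max=64
step 5: append 27 -> window=[64, 27] -> max=64
step 6: append 31 -> window=[27, 31] -> max=31
step 7: append 43 -> window=[31, 43] -> max=43
step 8: append 3 -> window=[43, 3] -> max=43
step 9: append 6 -> window=[3, 6] -> max=6
step 10: append 25 -> window=[6, 25] -> max=25
step 11: append 6 -> window=[25, 6] -> max=25
Recorded maximums: 48 17 64 64 31 43 43 6 25 25
Changes between consecutive maximums: 6

Answer: 6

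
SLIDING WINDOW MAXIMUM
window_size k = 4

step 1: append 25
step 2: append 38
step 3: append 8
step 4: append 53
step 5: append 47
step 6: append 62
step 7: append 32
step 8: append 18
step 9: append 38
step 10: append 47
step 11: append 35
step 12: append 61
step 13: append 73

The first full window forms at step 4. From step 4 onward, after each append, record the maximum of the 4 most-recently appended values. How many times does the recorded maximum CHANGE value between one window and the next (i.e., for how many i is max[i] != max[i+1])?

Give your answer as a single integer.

step 1: append 25 -> window=[25] (not full yet)
step 2: append 38 -> window=[25, 38] (not full yet)
step 3: append 8 -> window=[25, 38, 8] (not full yet)
step 4: append 53 -> window=[25, 38, 8, 53] -> max=53
step 5: append 47 -> window=[38, 8, 53, 47] -> max=53
step 6: append 62 -> window=[8, 53, 47, 62] -> max=62
step 7: append 32 -> window=[53, 47, 62, 32] -> max=62
step 8: append 18 -> window=[47, 62, 32, 18] -> max=62
step 9: append 38 -> window=[62, 32, 18, 38] -> max=62
step 10: append 47 -> window=[32, 18, 38, 47] -> max=47
step 11: append 35 -> window=[18, 38, 47, 35] -> max=47
step 12: append 61 -> window=[38, 47, 35, 61] -> max=61
step 13: append 73 -> window=[47, 35, 61, 73] -> max=73
Recorded maximums: 53 53 62 62 62 62 47 47 61 73
Changes between consecutive maximums: 4

Answer: 4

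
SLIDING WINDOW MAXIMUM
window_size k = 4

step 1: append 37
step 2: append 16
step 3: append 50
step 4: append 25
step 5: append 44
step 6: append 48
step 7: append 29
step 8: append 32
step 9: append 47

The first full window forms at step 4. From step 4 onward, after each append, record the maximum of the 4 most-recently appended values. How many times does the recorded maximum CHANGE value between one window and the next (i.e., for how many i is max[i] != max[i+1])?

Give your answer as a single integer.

step 1: append 37 -> window=[37] (not full yet)
step 2: append 16 -> window=[37, 16] (not full yet)
step 3: append 50 -> window=[37, 16, 50] (not full yet)
step 4: append 25 -> window=[37, 16, 50, 25] -> max=50
step 5: append 44 -> window=[16, 50, 25, 44] -> max=50
step 6: append 48 -> window=[50, 25, 44, 48] -> max=50
step 7: append 29 -> window=[25, 44, 48, 29] -> max=48
step 8: append 32 -> window=[44, 48, 29, 32] -> max=48
step 9: append 47 -> window=[48, 29, 32, 47] -> max=48
Recorded maximums: 50 50 50 48 48 48
Changes between consecutive maximums: 1

Answer: 1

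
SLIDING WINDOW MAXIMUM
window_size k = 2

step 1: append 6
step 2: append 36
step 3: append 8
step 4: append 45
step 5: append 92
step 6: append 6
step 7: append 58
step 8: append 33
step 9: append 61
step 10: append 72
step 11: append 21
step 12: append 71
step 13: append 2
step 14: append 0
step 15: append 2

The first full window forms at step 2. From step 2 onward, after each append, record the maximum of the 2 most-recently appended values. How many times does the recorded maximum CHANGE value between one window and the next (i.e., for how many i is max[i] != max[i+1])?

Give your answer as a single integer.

step 1: append 6 -> window=[6] (not full yet)
step 2: append 36 -> window=[6, 36] -> max=36
step 3: append 8 -> window=[36, 8] -> max=36
step 4: append 45 -> window=[8, 45] -> max=45
step 5: append 92 -> window=[45, 92] -> max=92
step 6: append 6 -> window=[92, 6] -> max=92
step 7: append 58 -> window=[6, 58] -> max=58
step 8: append 33 -> window=[58, 33] -> max=58
step 9: append 61 -> window=[33, 61] -> max=61
step 10: append 72 -> window=[61, 72] -> max=72
step 11: append 21 -> window=[72, 21] -> max=72
step 12: append 71 -> window=[21, 71] -> max=71
step 13: append 2 -> window=[71, 2] -> max=71
step 14: append 0 -> window=[2, 0] -> max=2
step 15: append 2 -> window=[0, 2] -> max=2
Recorded maximums: 36 36 45 92 92 58 58 61 72 72 71 71 2 2
Changes between consecutive maximums: 7

Answer: 7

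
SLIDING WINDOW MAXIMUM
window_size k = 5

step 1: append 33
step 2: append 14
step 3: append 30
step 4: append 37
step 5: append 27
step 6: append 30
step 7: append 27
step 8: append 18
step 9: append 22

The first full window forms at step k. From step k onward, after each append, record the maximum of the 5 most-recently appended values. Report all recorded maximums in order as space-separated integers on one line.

Answer: 37 37 37 37 30

Derivation:
step 1: append 33 -> window=[33] (not full yet)
step 2: append 14 -> window=[33, 14] (not full yet)
step 3: append 30 -> window=[33, 14, 30] (not full yet)
step 4: append 37 -> window=[33, 14, 30, 37] (not full yet)
step 5: append 27 -> window=[33, 14, 30, 37, 27] -> max=37
step 6: append 30 -> window=[14, 30, 37, 27, 30] -> max=37
step 7: append 27 -> window=[30, 37, 27, 30, 27] -> max=37
step 8: append 18 -> window=[37, 27, 30, 27, 18] -> max=37
step 9: append 22 -> window=[27, 30, 27, 18, 22] -> max=30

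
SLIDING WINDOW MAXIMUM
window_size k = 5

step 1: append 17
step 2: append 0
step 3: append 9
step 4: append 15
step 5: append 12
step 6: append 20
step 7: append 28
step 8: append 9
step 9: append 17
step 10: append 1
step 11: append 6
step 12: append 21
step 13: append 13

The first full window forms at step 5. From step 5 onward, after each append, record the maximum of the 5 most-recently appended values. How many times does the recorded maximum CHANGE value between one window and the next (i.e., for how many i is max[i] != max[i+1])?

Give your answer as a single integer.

step 1: append 17 -> window=[17] (not full yet)
step 2: append 0 -> window=[17, 0] (not full yet)
step 3: append 9 -> window=[17, 0, 9] (not full yet)
step 4: append 15 -> window=[17, 0, 9, 15] (not full yet)
step 5: append 12 -> window=[17, 0, 9, 15, 12] -> max=17
step 6: append 20 -> window=[0, 9, 15, 12, 20] -> max=20
step 7: append 28 -> window=[9, 15, 12, 20, 28] -> max=28
step 8: append 9 -> window=[15, 12, 20, 28, 9] -> max=28
step 9: append 17 -> window=[12, 20, 28, 9, 17] -> max=28
step 10: append 1 -> window=[20, 28, 9, 17, 1] -> max=28
step 11: append 6 -> window=[28, 9, 17, 1, 6] -> max=28
step 12: append 21 -> window=[9, 17, 1, 6, 21] -> max=21
step 13: append 13 -> window=[17, 1, 6, 21, 13] -> max=21
Recorded maximums: 17 20 28 28 28 28 28 21 21
Changes between consecutive maximums: 3

Answer: 3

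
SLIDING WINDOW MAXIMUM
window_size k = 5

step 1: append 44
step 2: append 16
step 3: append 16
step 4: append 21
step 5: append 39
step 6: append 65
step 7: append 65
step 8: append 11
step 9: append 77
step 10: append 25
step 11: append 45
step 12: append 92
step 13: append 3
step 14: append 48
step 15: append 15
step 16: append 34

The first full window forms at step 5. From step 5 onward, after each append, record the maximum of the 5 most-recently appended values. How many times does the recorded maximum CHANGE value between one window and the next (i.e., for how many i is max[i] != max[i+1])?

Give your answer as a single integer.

step 1: append 44 -> window=[44] (not full yet)
step 2: append 16 -> window=[44, 16] (not full yet)
step 3: append 16 -> window=[44, 16, 16] (not full yet)
step 4: append 21 -> window=[44, 16, 16, 21] (not full yet)
step 5: append 39 -> window=[44, 16, 16, 21, 39] -> max=44
step 6: append 65 -> window=[16, 16, 21, 39, 65] -> max=65
step 7: append 65 -> window=[16, 21, 39, 65, 65] -> max=65
step 8: append 11 -> window=[21, 39, 65, 65, 11] -> max=65
step 9: append 77 -> window=[39, 65, 65, 11, 77] -> max=77
step 10: append 25 -> window=[65, 65, 11, 77, 25] -> max=77
step 11: append 45 -> window=[65, 11, 77, 25, 45] -> max=77
step 12: append 92 -> window=[11, 77, 25, 45, 92] -> max=92
step 13: append 3 -> window=[77, 25, 45, 92, 3] -> max=92
step 14: append 48 -> window=[25, 45, 92, 3, 48] -> max=92
step 15: append 15 -> window=[45, 92, 3, 48, 15] -> max=92
step 16: append 34 -> window=[92, 3, 48, 15, 34] -> max=92
Recorded maximums: 44 65 65 65 77 77 77 92 92 92 92 92
Changes between consecutive maximums: 3

Answer: 3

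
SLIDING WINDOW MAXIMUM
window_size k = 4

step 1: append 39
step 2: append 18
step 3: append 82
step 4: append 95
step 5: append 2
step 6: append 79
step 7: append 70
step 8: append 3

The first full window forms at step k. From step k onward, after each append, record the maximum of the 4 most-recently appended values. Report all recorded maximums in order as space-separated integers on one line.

step 1: append 39 -> window=[39] (not full yet)
step 2: append 18 -> window=[39, 18] (not full yet)
step 3: append 82 -> window=[39, 18, 82] (not full yet)
step 4: append 95 -> window=[39, 18, 82, 95] -> max=95
step 5: append 2 -> window=[18, 82, 95, 2] -> max=95
step 6: append 79 -> window=[82, 95, 2, 79] -> max=95
step 7: append 70 -> window=[95, 2, 79, 70] -> max=95
step 8: append 3 -> window=[2, 79, 70, 3] -> max=79

Answer: 95 95 95 95 79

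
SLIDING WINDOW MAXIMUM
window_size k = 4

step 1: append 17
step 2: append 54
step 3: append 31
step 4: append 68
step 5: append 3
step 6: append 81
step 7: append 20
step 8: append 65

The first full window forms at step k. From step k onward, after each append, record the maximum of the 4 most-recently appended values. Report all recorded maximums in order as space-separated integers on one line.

Answer: 68 68 81 81 81

Derivation:
step 1: append 17 -> window=[17] (not full yet)
step 2: append 54 -> window=[17, 54] (not full yet)
step 3: append 31 -> window=[17, 54, 31] (not full yet)
step 4: append 68 -> window=[17, 54, 31, 68] -> max=68
step 5: append 3 -> window=[54, 31, 68, 3] -> max=68
step 6: append 81 -> window=[31, 68, 3, 81] -> max=81
step 7: append 20 -> window=[68, 3, 81, 20] -> max=81
step 8: append 65 -> window=[3, 81, 20, 65] -> max=81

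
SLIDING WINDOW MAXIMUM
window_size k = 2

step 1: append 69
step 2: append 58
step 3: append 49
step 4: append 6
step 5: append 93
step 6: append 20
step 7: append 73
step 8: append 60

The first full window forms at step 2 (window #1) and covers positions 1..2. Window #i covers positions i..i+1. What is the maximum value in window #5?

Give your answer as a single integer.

Answer: 93

Derivation:
step 1: append 69 -> window=[69] (not full yet)
step 2: append 58 -> window=[69, 58] -> max=69
step 3: append 49 -> window=[58, 49] -> max=58
step 4: append 6 -> window=[49, 6] -> max=49
step 5: append 93 -> window=[6, 93] -> max=93
step 6: append 20 -> window=[93, 20] -> max=93
Window #5 max = 93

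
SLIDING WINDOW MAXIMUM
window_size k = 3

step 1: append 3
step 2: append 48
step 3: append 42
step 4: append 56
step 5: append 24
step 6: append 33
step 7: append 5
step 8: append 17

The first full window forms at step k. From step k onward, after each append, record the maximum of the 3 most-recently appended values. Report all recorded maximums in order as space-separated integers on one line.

Answer: 48 56 56 56 33 33

Derivation:
step 1: append 3 -> window=[3] (not full yet)
step 2: append 48 -> window=[3, 48] (not full yet)
step 3: append 42 -> window=[3, 48, 42] -> max=48
step 4: append 56 -> window=[48, 42, 56] -> max=56
step 5: append 24 -> window=[42, 56, 24] -> max=56
step 6: append 33 -> window=[56, 24, 33] -> max=56
step 7: append 5 -> window=[24, 33, 5] -> max=33
step 8: append 17 -> window=[33, 5, 17] -> max=33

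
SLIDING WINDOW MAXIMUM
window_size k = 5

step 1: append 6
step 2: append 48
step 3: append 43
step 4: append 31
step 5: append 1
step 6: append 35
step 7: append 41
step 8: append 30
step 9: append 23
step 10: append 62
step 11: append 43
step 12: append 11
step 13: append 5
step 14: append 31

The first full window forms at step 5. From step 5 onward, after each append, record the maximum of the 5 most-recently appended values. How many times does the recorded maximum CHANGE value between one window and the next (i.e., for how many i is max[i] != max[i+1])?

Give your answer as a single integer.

step 1: append 6 -> window=[6] (not full yet)
step 2: append 48 -> window=[6, 48] (not full yet)
step 3: append 43 -> window=[6, 48, 43] (not full yet)
step 4: append 31 -> window=[6, 48, 43, 31] (not full yet)
step 5: append 1 -> window=[6, 48, 43, 31, 1] -> max=48
step 6: append 35 -> window=[48, 43, 31, 1, 35] -> max=48
step 7: append 41 -> window=[43, 31, 1, 35, 41] -> max=43
step 8: append 30 -> window=[31, 1, 35, 41, 30] -> max=41
step 9: append 23 -> window=[1, 35, 41, 30, 23] -> max=41
step 10: append 62 -> window=[35, 41, 30, 23, 62] -> max=62
step 11: append 43 -> window=[41, 30, 23, 62, 43] -> max=62
step 12: append 11 -> window=[30, 23, 62, 43, 11] -> max=62
step 13: append 5 -> window=[23, 62, 43, 11, 5] -> max=62
step 14: append 31 -> window=[62, 43, 11, 5, 31] -> max=62
Recorded maximums: 48 48 43 41 41 62 62 62 62 62
Changes between consecutive maximums: 3

Answer: 3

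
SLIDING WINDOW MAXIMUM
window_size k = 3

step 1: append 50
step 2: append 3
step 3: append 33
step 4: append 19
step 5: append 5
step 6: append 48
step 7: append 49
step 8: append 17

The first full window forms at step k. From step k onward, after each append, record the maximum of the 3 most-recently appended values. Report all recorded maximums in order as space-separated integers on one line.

Answer: 50 33 33 48 49 49

Derivation:
step 1: append 50 -> window=[50] (not full yet)
step 2: append 3 -> window=[50, 3] (not full yet)
step 3: append 33 -> window=[50, 3, 33] -> max=50
step 4: append 19 -> window=[3, 33, 19] -> max=33
step 5: append 5 -> window=[33, 19, 5] -> max=33
step 6: append 48 -> window=[19, 5, 48] -> max=48
step 7: append 49 -> window=[5, 48, 49] -> max=49
step 8: append 17 -> window=[48, 49, 17] -> max=49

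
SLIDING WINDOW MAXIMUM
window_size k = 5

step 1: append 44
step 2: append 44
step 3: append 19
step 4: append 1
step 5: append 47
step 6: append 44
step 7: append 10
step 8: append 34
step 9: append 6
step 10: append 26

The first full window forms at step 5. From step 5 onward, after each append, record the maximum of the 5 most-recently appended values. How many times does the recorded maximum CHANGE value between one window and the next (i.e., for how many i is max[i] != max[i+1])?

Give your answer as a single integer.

step 1: append 44 -> window=[44] (not full yet)
step 2: append 44 -> window=[44, 44] (not full yet)
step 3: append 19 -> window=[44, 44, 19] (not full yet)
step 4: append 1 -> window=[44, 44, 19, 1] (not full yet)
step 5: append 47 -> window=[44, 44, 19, 1, 47] -> max=47
step 6: append 44 -> window=[44, 19, 1, 47, 44] -> max=47
step 7: append 10 -> window=[19, 1, 47, 44, 10] -> max=47
step 8: append 34 -> window=[1, 47, 44, 10, 34] -> max=47
step 9: append 6 -> window=[47, 44, 10, 34, 6] -> max=47
step 10: append 26 -> window=[44, 10, 34, 6, 26] -> max=44
Recorded maximums: 47 47 47 47 47 44
Changes between consecutive maximums: 1

Answer: 1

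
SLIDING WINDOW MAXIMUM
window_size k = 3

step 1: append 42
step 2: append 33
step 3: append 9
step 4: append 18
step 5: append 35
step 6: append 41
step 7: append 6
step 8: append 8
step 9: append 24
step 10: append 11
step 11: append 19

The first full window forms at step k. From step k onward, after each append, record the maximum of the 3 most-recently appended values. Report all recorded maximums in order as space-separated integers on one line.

step 1: append 42 -> window=[42] (not full yet)
step 2: append 33 -> window=[42, 33] (not full yet)
step 3: append 9 -> window=[42, 33, 9] -> max=42
step 4: append 18 -> window=[33, 9, 18] -> max=33
step 5: append 35 -> window=[9, 18, 35] -> max=35
step 6: append 41 -> window=[18, 35, 41] -> max=41
step 7: append 6 -> window=[35, 41, 6] -> max=41
step 8: append 8 -> window=[41, 6, 8] -> max=41
step 9: append 24 -> window=[6, 8, 24] -> max=24
step 10: append 11 -> window=[8, 24, 11] -> max=24
step 11: append 19 -> window=[24, 11, 19] -> max=24

Answer: 42 33 35 41 41 41 24 24 24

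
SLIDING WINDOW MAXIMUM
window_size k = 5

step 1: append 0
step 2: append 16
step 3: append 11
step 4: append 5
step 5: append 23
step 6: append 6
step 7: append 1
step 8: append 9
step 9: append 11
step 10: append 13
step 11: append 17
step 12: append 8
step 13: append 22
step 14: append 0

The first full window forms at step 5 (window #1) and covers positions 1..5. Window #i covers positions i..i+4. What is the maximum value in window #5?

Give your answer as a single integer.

Answer: 23

Derivation:
step 1: append 0 -> window=[0] (not full yet)
step 2: append 16 -> window=[0, 16] (not full yet)
step 3: append 11 -> window=[0, 16, 11] (not full yet)
step 4: append 5 -> window=[0, 16, 11, 5] (not full yet)
step 5: append 23 -> window=[0, 16, 11, 5, 23] -> max=23
step 6: append 6 -> window=[16, 11, 5, 23, 6] -> max=23
step 7: append 1 -> window=[11, 5, 23, 6, 1] -> max=23
step 8: append 9 -> window=[5, 23, 6, 1, 9] -> max=23
step 9: append 11 -> window=[23, 6, 1, 9, 11] -> max=23
Window #5 max = 23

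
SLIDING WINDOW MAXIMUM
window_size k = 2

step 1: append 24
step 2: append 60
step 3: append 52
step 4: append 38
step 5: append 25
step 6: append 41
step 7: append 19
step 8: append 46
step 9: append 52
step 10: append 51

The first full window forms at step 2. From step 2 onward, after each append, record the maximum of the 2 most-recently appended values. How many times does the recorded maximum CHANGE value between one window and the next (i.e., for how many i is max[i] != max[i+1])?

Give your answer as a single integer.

step 1: append 24 -> window=[24] (not full yet)
step 2: append 60 -> window=[24, 60] -> max=60
step 3: append 52 -> window=[60, 52] -> max=60
step 4: append 38 -> window=[52, 38] -> max=52
step 5: append 25 -> window=[38, 25] -> max=38
step 6: append 41 -> window=[25, 41] -> max=41
step 7: append 19 -> window=[41, 19] -> max=41
step 8: append 46 -> window=[19, 46] -> max=46
step 9: append 52 -> window=[46, 52] -> max=52
step 10: append 51 -> window=[52, 51] -> max=52
Recorded maximums: 60 60 52 38 41 41 46 52 52
Changes between consecutive maximums: 5

Answer: 5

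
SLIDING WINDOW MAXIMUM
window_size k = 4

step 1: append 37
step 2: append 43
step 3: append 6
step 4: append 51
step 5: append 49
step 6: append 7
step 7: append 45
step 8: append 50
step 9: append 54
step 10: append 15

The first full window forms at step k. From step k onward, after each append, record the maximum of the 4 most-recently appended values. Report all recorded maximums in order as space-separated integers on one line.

Answer: 51 51 51 51 50 54 54

Derivation:
step 1: append 37 -> window=[37] (not full yet)
step 2: append 43 -> window=[37, 43] (not full yet)
step 3: append 6 -> window=[37, 43, 6] (not full yet)
step 4: append 51 -> window=[37, 43, 6, 51] -> max=51
step 5: append 49 -> window=[43, 6, 51, 49] -> max=51
step 6: append 7 -> window=[6, 51, 49, 7] -> max=51
step 7: append 45 -> window=[51, 49, 7, 45] -> max=51
step 8: append 50 -> window=[49, 7, 45, 50] -> max=50
step 9: append 54 -> window=[7, 45, 50, 54] -> max=54
step 10: append 15 -> window=[45, 50, 54, 15] -> max=54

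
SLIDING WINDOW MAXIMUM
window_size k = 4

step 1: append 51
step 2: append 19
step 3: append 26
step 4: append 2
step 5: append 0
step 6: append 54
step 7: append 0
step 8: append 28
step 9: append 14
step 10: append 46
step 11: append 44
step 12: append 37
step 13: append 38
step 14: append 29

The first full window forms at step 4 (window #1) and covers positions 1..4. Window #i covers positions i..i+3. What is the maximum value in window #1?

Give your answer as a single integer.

Answer: 51

Derivation:
step 1: append 51 -> window=[51] (not full yet)
step 2: append 19 -> window=[51, 19] (not full yet)
step 3: append 26 -> window=[51, 19, 26] (not full yet)
step 4: append 2 -> window=[51, 19, 26, 2] -> max=51
Window #1 max = 51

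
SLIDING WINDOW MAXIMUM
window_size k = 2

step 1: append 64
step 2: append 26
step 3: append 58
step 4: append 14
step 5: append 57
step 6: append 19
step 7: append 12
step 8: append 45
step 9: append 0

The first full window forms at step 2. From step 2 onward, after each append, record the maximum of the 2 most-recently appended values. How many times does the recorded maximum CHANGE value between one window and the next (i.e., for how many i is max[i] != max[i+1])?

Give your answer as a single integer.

Answer: 4

Derivation:
step 1: append 64 -> window=[64] (not full yet)
step 2: append 26 -> window=[64, 26] -> max=64
step 3: append 58 -> window=[26, 58] -> max=58
step 4: append 14 -> window=[58, 14] -> max=58
step 5: append 57 -> window=[14, 57] -> max=57
step 6: append 19 -> window=[57, 19] -> max=57
step 7: append 12 -> window=[19, 12] -> max=19
step 8: append 45 -> window=[12, 45] -> max=45
step 9: append 0 -> window=[45, 0] -> max=45
Recorded maximums: 64 58 58 57 57 19 45 45
Changes between consecutive maximums: 4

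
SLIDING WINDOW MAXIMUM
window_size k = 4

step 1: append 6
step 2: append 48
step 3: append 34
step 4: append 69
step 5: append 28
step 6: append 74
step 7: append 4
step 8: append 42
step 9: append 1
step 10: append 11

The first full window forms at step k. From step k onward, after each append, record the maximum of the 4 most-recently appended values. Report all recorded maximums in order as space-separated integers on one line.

step 1: append 6 -> window=[6] (not full yet)
step 2: append 48 -> window=[6, 48] (not full yet)
step 3: append 34 -> window=[6, 48, 34] (not full yet)
step 4: append 69 -> window=[6, 48, 34, 69] -> max=69
step 5: append 28 -> window=[48, 34, 69, 28] -> max=69
step 6: append 74 -> window=[34, 69, 28, 74] -> max=74
step 7: append 4 -> window=[69, 28, 74, 4] -> max=74
step 8: append 42 -> window=[28, 74, 4, 42] -> max=74
step 9: append 1 -> window=[74, 4, 42, 1] -> max=74
step 10: append 11 -> window=[4, 42, 1, 11] -> max=42

Answer: 69 69 74 74 74 74 42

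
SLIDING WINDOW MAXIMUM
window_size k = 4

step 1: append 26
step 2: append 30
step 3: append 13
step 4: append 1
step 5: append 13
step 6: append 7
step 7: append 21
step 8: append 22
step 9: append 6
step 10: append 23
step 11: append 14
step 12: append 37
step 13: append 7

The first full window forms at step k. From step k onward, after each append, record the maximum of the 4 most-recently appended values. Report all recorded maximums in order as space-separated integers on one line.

step 1: append 26 -> window=[26] (not full yet)
step 2: append 30 -> window=[26, 30] (not full yet)
step 3: append 13 -> window=[26, 30, 13] (not full yet)
step 4: append 1 -> window=[26, 30, 13, 1] -> max=30
step 5: append 13 -> window=[30, 13, 1, 13] -> max=30
step 6: append 7 -> window=[13, 1, 13, 7] -> max=13
step 7: append 21 -> window=[1, 13, 7, 21] -> max=21
step 8: append 22 -> window=[13, 7, 21, 22] -> max=22
step 9: append 6 -> window=[7, 21, 22, 6] -> max=22
step 10: append 23 -> window=[21, 22, 6, 23] -> max=23
step 11: append 14 -> window=[22, 6, 23, 14] -> max=23
step 12: append 37 -> window=[6, 23, 14, 37] -> max=37
step 13: append 7 -> window=[23, 14, 37, 7] -> max=37

Answer: 30 30 13 21 22 22 23 23 37 37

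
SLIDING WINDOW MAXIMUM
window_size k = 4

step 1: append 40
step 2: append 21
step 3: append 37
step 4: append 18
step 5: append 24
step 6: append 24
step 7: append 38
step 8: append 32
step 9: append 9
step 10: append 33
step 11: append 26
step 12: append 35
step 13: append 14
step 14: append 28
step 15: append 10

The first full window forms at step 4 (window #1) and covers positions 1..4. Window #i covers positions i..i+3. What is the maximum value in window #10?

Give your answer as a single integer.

Answer: 35

Derivation:
step 1: append 40 -> window=[40] (not full yet)
step 2: append 21 -> window=[40, 21] (not full yet)
step 3: append 37 -> window=[40, 21, 37] (not full yet)
step 4: append 18 -> window=[40, 21, 37, 18] -> max=40
step 5: append 24 -> window=[21, 37, 18, 24] -> max=37
step 6: append 24 -> window=[37, 18, 24, 24] -> max=37
step 7: append 38 -> window=[18, 24, 24, 38] -> max=38
step 8: append 32 -> window=[24, 24, 38, 32] -> max=38
step 9: append 9 -> window=[24, 38, 32, 9] -> max=38
step 10: append 33 -> window=[38, 32, 9, 33] -> max=38
step 11: append 26 -> window=[32, 9, 33, 26] -> max=33
step 12: append 35 -> window=[9, 33, 26, 35] -> max=35
step 13: append 14 -> window=[33, 26, 35, 14] -> max=35
Window #10 max = 35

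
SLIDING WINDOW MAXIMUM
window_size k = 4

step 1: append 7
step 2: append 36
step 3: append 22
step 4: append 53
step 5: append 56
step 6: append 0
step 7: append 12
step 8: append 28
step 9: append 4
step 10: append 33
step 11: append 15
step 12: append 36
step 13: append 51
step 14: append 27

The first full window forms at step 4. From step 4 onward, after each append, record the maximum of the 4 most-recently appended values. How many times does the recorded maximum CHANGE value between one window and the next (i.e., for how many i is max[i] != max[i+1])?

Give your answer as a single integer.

Answer: 5

Derivation:
step 1: append 7 -> window=[7] (not full yet)
step 2: append 36 -> window=[7, 36] (not full yet)
step 3: append 22 -> window=[7, 36, 22] (not full yet)
step 4: append 53 -> window=[7, 36, 22, 53] -> max=53
step 5: append 56 -> window=[36, 22, 53, 56] -> max=56
step 6: append 0 -> window=[22, 53, 56, 0] -> max=56
step 7: append 12 -> window=[53, 56, 0, 12] -> max=56
step 8: append 28 -> window=[56, 0, 12, 28] -> max=56
step 9: append 4 -> window=[0, 12, 28, 4] -> max=28
step 10: append 33 -> window=[12, 28, 4, 33] -> max=33
step 11: append 15 -> window=[28, 4, 33, 15] -> max=33
step 12: append 36 -> window=[4, 33, 15, 36] -> max=36
step 13: append 51 -> window=[33, 15, 36, 51] -> max=51
step 14: append 27 -> window=[15, 36, 51, 27] -> max=51
Recorded maximums: 53 56 56 56 56 28 33 33 36 51 51
Changes between consecutive maximums: 5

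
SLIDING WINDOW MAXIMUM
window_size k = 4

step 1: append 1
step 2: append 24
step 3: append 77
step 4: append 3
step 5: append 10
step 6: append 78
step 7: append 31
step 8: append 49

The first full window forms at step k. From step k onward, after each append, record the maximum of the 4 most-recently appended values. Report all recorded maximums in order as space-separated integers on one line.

Answer: 77 77 78 78 78

Derivation:
step 1: append 1 -> window=[1] (not full yet)
step 2: append 24 -> window=[1, 24] (not full yet)
step 3: append 77 -> window=[1, 24, 77] (not full yet)
step 4: append 3 -> window=[1, 24, 77, 3] -> max=77
step 5: append 10 -> window=[24, 77, 3, 10] -> max=77
step 6: append 78 -> window=[77, 3, 10, 78] -> max=78
step 7: append 31 -> window=[3, 10, 78, 31] -> max=78
step 8: append 49 -> window=[10, 78, 31, 49] -> max=78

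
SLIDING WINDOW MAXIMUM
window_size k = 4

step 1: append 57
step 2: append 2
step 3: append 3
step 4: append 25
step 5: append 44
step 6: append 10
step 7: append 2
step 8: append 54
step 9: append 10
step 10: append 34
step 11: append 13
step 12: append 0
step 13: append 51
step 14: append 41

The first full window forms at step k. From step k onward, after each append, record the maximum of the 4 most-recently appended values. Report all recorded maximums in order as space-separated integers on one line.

step 1: append 57 -> window=[57] (not full yet)
step 2: append 2 -> window=[57, 2] (not full yet)
step 3: append 3 -> window=[57, 2, 3] (not full yet)
step 4: append 25 -> window=[57, 2, 3, 25] -> max=57
step 5: append 44 -> window=[2, 3, 25, 44] -> max=44
step 6: append 10 -> window=[3, 25, 44, 10] -> max=44
step 7: append 2 -> window=[25, 44, 10, 2] -> max=44
step 8: append 54 -> window=[44, 10, 2, 54] -> max=54
step 9: append 10 -> window=[10, 2, 54, 10] -> max=54
step 10: append 34 -> window=[2, 54, 10, 34] -> max=54
step 11: append 13 -> window=[54, 10, 34, 13] -> max=54
step 12: append 0 -> window=[10, 34, 13, 0] -> max=34
step 13: append 51 -> window=[34, 13, 0, 51] -> max=51
step 14: append 41 -> window=[13, 0, 51, 41] -> max=51

Answer: 57 44 44 44 54 54 54 54 34 51 51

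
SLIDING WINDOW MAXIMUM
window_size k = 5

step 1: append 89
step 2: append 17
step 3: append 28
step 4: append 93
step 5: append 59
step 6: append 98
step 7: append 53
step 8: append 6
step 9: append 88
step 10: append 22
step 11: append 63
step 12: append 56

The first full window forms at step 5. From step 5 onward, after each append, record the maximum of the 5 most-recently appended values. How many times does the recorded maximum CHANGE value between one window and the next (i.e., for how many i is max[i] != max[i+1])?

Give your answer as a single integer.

step 1: append 89 -> window=[89] (not full yet)
step 2: append 17 -> window=[89, 17] (not full yet)
step 3: append 28 -> window=[89, 17, 28] (not full yet)
step 4: append 93 -> window=[89, 17, 28, 93] (not full yet)
step 5: append 59 -> window=[89, 17, 28, 93, 59] -> max=93
step 6: append 98 -> window=[17, 28, 93, 59, 98] -> max=98
step 7: append 53 -> window=[28, 93, 59, 98, 53] -> max=98
step 8: append 6 -> window=[93, 59, 98, 53, 6] -> max=98
step 9: append 88 -> window=[59, 98, 53, 6, 88] -> max=98
step 10: append 22 -> window=[98, 53, 6, 88, 22] -> max=98
step 11: append 63 -> window=[53, 6, 88, 22, 63] -> max=88
step 12: append 56 -> window=[6, 88, 22, 63, 56] -> max=88
Recorded maximums: 93 98 98 98 98 98 88 88
Changes between consecutive maximums: 2

Answer: 2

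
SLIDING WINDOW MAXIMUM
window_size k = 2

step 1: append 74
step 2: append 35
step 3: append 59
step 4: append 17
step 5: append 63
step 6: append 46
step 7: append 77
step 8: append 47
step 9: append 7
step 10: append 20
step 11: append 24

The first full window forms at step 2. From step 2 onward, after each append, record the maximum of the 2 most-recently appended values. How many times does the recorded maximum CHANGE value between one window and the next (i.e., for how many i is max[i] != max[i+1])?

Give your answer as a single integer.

Answer: 6

Derivation:
step 1: append 74 -> window=[74] (not full yet)
step 2: append 35 -> window=[74, 35] -> max=74
step 3: append 59 -> window=[35, 59] -> max=59
step 4: append 17 -> window=[59, 17] -> max=59
step 5: append 63 -> window=[17, 63] -> max=63
step 6: append 46 -> window=[63, 46] -> max=63
step 7: append 77 -> window=[46, 77] -> max=77
step 8: append 47 -> window=[77, 47] -> max=77
step 9: append 7 -> window=[47, 7] -> max=47
step 10: append 20 -> window=[7, 20] -> max=20
step 11: append 24 -> window=[20, 24] -> max=24
Recorded maximums: 74 59 59 63 63 77 77 47 20 24
Changes between consecutive maximums: 6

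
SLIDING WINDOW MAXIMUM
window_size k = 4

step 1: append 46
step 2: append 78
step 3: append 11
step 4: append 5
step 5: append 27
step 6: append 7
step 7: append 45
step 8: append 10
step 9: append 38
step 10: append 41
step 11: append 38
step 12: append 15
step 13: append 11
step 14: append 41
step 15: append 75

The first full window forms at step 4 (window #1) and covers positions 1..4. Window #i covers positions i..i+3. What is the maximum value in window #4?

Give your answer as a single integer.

Answer: 45

Derivation:
step 1: append 46 -> window=[46] (not full yet)
step 2: append 78 -> window=[46, 78] (not full yet)
step 3: append 11 -> window=[46, 78, 11] (not full yet)
step 4: append 5 -> window=[46, 78, 11, 5] -> max=78
step 5: append 27 -> window=[78, 11, 5, 27] -> max=78
step 6: append 7 -> window=[11, 5, 27, 7] -> max=27
step 7: append 45 -> window=[5, 27, 7, 45] -> max=45
Window #4 max = 45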